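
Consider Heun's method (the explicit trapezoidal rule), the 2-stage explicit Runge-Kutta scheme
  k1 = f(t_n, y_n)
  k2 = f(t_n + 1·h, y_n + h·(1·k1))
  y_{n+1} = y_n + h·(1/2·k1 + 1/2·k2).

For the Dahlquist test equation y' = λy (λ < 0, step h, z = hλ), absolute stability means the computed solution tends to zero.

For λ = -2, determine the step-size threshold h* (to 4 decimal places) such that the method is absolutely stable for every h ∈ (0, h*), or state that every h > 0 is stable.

With y'=λy (z=hλ):
  order 2, 2-stage ⇒ R(z)=1+z+z^2/2
  (e.g. R(-0.39)=0.68605, |R|=0.68605)

Solve |R(x)|<1 on ℝ⁻.
x=-0.39: |R|=0.6861
|R(-1.85)|=0.8613 |R(-1.61)|=0.6861 |R(-1.51)|=0.6300
Bisect:
  x_lo=-2.7756 |R|=2.0764  x_hi=-0.3481 |R|=0.7125
  mid=-1.56185 |R|=0.65784 →hi
  mid=-2.16872 |R|=1.18295 →lo
  mid=-1.86528 |R|=0.87436 →hi
  mid=-2.01700 |R|=1.01715 →lo
  mid=-1.94114 |R|=0.94287 →hi
  mid=-1.97907 |R|=0.97929 →hi
  mid=-1.99804 |R|=0.99804 →hi
  ...
  [-2.00011,-1.99996] ⇒ x*=-2.0000
So |R|<1 on (-2.0000, 0).

(-2.0000,0); λ=-2 ⇒ h* = 1.0000.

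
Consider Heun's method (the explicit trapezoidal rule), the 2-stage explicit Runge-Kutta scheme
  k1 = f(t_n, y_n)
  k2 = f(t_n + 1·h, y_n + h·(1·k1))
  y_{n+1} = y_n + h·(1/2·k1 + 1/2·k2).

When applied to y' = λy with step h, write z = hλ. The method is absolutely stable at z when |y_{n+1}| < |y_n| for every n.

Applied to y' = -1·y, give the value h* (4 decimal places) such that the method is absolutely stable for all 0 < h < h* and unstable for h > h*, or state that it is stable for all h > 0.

(-2.0000,0); λ=-1 ⇒ h* = 2.0000.

Set f=λy, z=hλ:
  order 2, 2-stage ⇒ R(z)=1+z+z^2/2
  (e.g. R(-1.31)=0.54805, |R|=0.54805)

Boundary: |R(x)|=1, x<0.
x=-1.31: |R|=0.5481
|R(-2.2)|=1.2200 |R(-2.02)|=1.0202 |R(-1.71)|=0.7520
Bisect:
  x_lo=-2.7926 |R|=2.1067  x_hi=-0.3097 |R|=0.7383
  mid=-1.55115 |R|=0.65188 →hi
  mid=-2.17189 |R|=1.18666 →lo
  mid=-1.86152 |R|=0.87111 →hi
  mid=-2.01670 |R|=1.01684 →lo
  mid=-1.93911 |R|=0.94096 →hi
  mid=-1.97791 |R|=0.97815 →hi
  mid=-1.99730 |R|=0.99731 →hi
  mid=-2.00700 |R|=1.00703 →lo
  mid=-2.00215 |R|=1.00216 →lo
  mid=-1.99973 |R|=0.99973 →hi
  ...
  [-2.00003,-1.99988] ⇒ x*=-2.0000
So |R|<1 on (-2.0000, 0).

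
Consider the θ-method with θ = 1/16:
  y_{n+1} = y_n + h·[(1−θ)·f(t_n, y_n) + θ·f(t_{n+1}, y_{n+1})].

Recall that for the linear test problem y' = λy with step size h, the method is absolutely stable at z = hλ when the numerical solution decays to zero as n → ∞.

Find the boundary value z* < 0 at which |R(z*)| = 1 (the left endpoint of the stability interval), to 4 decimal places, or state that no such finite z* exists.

Test eqn y'=λy, z=hλ:
  y_{n+1} = y_n + z·[15/16·y_n + 1/16·y_{n+1}] ⇒ (1 − 1/16z)y_{n+1} = (1 + 15/16z)y_n
  R(z) = (1 + 15/16z)/(1 − 1/16z).

Solve |R(x)|<1 on ℝ⁻.
x=-1.01: |R|=0.0500
R=−1: 1+15/16x = −1+1/16x ⇒ -7/8x=2 ⇒ x=2/(-7/8)=-2.2857
Confirm numerically:
  x=-1.820: |R|=0.63412 <1
  x=-1.649: |R|=0.49493 <1
  x=-1.567: |R|=0.42722 <1
  x=-1.433: |R|=0.31521 <1
  x=-2.453: |R|=1.12692 >1
  x=-2.407: |R|=1.09225 >1
So |R|<1 on (-2.2857, 0).

z* = -2.2857.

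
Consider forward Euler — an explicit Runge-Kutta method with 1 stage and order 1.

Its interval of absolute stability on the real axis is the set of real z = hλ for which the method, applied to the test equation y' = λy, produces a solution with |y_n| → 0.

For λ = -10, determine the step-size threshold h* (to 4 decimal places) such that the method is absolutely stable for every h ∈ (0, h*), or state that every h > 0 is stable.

On y'=λy, z=hλ:
  order 1, 1-stage ⇒ R(z)=1+z
  (e.g. R(-1.54)=-0.54000, |R|=0.54000)

Find x<0 with |R(x)|<1.
x=-1.54: |R|=0.5400
|R(-2.03)|=1.0300 |R(-1.26)|=0.2600 |R(-0.9)|=0.1000
Bisect:
  x_lo=-2.6779 |R|=1.6779  x_hi=-0.1736 |R|=0.8264
  mid=-1.42576 |R|=0.42576 →hi
  mid=-2.05183 |R|=1.05183 →lo
  mid=-1.73880 |R|=0.73880 →hi
  mid=-1.89531 |R|=0.89531 →hi
  mid=-1.97357 |R|=0.97357 →hi
  mid=-2.01270 |R|=1.01270 →lo
  mid=-1.99314 |R|=0.99314 →hi
  mid=-2.00292 |R|=1.00292 →lo
  ...
  [-2.00002,-1.99987] ⇒ x*=-2.0000
Stable set (-2.0000, 0).

(-2.0000,0); λ=-10 ⇒ h* = 0.2000.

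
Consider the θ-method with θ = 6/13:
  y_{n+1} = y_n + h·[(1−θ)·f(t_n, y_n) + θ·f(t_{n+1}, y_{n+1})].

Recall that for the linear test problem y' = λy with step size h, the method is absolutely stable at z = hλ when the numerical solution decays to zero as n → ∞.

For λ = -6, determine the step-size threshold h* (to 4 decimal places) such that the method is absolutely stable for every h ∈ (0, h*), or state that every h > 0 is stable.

(-26.0000,0); λ=-6 ⇒ h* = (26)/6 = 4.3333.

Set f=λy, z=hλ:
  y_{n+1} = y_n + z·[7/13·y_n + 6/13·y_{n+1}] ⇒ (1 − 6/13z)y_{n+1} = (1 + 7/13z)y_n
  Hence R(z) = (1 + 7/13z)/(1 − 6/13z).

Find x<0 with |R(x)|<1.
x=-1.37: |R|=0.1607
R=−1: 1+7/13x = −1+6/13x ⇒ -1/13x=2 ⇒ x=2/(-1/13)=-26.0000
Confirm numerically:
  x=-24.501: |R|=0.99063 <1
  x=-17.594: |R|=0.92910 <1
  x=-15.874: |R|=0.90645 <1
  x=-14.646: |R|=0.88745 <1
  x=-26.380: |R|=1.00222 >1
  x=-26.154: |R|=1.00091 >1
So |R|<1 on (-26.0000, 0).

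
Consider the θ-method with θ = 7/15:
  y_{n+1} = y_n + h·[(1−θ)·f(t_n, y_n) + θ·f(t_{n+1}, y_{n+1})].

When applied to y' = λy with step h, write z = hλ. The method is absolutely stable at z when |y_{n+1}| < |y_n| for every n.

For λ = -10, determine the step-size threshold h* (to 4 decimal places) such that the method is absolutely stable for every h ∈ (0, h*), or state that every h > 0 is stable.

(-30.0000,0); λ=-10 ⇒ h* = (30)/10 = 3.0000.

With y'=λy (z=hλ):
  y_{n+1} = y_n + z·[8/15·y_n + 7/15·y_{n+1}] ⇒ (1 − 7/15z)y_{n+1} = (1 + 8/15z)y_n
  so R(z) = (1 + 8/15z)/(1 − 7/15z).

Solve |R(x)|<1 on ℝ⁻.
x=-0.46: |R|=0.6213
R=−1: 1+8/15x = −1+7/15x ⇒ -1/15x=2 ⇒ x=2/(-1/15)=-30.0000
Confirm numerically:
  x=-16.438: |R|=0.89573 <1
  x=-16.387: |R|=0.89505 <1
  x=-15.320: |R|=0.87991 <1
  x=-13.430: |R|=0.84800 <1
  x=-30.550: |R|=1.00240 >1
  x=-30.150: |R|=1.00066 >1
So |R|<1 on (-30.0000, 0).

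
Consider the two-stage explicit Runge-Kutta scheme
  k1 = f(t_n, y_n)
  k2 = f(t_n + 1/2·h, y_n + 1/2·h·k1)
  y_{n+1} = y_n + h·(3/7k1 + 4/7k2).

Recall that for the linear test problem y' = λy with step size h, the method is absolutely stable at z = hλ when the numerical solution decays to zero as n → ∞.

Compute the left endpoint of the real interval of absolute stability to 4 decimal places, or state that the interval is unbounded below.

left endpoint -3.5000.

On y'=λy, z=hλ:
  k1=λy_n ⇒ h·k1=z·y_n;  k2=λ(1+1/2z)y_n ⇒ h·k2=z(1+1/2z)y_n
  y_{n+1}/y_n = 1 + 3/7z + 4/7z(1+1/2z) = 1 + z + 2/7z²
  so R(z) = 1 + z + 2/7z².

Boundary: |R(x)|=1, x<0.
x=-0.37: |R|=0.6691
R=1: x+2/7x²=0 ⇒ x=−7/2=-3.5000; min R=1−1/(4·2/7)=0.1250>−1
Confirm numerically:
  x=-3.282: |R|=0.79558 <1
  x=-3.216: |R|=0.73904 <1
  x=-2.260: |R|=0.19931 <1
  x=-1.868: |R|=0.12898 <1
  x=-3.996: |R|=1.56629 >1
  x=-3.846: |R|=1.38020 >1
  x=-3.689: |R|=1.19921 >1
So |R|<1 on (-3.5000, 0).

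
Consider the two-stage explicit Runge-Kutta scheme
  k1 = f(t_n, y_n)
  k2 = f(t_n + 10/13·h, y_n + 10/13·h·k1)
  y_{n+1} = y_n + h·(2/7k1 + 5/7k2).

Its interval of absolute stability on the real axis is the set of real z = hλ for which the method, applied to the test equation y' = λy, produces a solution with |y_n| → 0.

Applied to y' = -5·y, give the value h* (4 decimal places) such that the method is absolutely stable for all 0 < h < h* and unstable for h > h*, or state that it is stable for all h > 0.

(-1.8200,0); λ=-5 ⇒ h* = (91/50)/5 = 0.3640.

With y'=λy (z=hλ):
  k1=λy_n ⇒ h·k1=z·y_n;  k2=λ(1+10/13z)y_n ⇒ h·k2=z(1+10/13z)y_n
  y_{n+1}/y_n = 1 + 2/7z + 5/7z(1+10/13z) = 1 + z + 50/91z²
  Hence R(z) = 1 + z + 50/91z².

Boundary: |R(x)|=1, x<0.
x=-0.53: |R|=0.6243
R=1: x+50/91x²=0 ⇒ x=−91/50=-1.8200; min R=1−1/(4·50/91)=0.5450>−1
Confirm numerically:
  x=-1.587: |R|=0.79683 <1
  x=-1.328: |R|=0.64100 <1
  x=-0.957: |R|=0.54621 <1
  x=-2.299: |R|=1.60507 >1
  x=-1.965: |R|=1.15655 >1
  x=-1.857: |R|=1.03775 >1
Stable set (-1.8200, 0).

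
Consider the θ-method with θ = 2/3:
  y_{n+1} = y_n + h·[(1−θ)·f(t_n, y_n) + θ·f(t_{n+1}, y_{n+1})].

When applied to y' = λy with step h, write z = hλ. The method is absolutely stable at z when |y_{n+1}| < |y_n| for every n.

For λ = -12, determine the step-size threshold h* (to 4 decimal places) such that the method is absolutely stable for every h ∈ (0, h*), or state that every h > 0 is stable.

With y'=λy (z=hλ):
  y_{n+1} = y_n + z·[1/3·y_n + 2/3·y_{n+1}] ⇒ (1 − 2/3z)y_{n+1} = (1 + 1/3z)y_n
  so R(z) = (1 + 1/3z)/(1 − 2/3z).

Find x<0 with |R(x)|<1.
x=-1.43: |R|=0.2679
x=-2: |R|=0.1429
x=-10: |R|=0.3043
x=-100: |R|=0.4778
θ=2/3≥1/2 ⇒ |1+1/3x|<|1−2/3x| ∀x<0 ⇒ interval (−∞,0).

interval (−∞, 0). Any h>0 works for λ=-12.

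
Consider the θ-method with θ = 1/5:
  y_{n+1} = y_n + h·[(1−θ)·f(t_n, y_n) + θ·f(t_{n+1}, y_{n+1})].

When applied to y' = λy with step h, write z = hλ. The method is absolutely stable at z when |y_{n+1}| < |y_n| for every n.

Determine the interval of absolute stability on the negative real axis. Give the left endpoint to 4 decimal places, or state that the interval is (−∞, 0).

(-3.3333, 0).

On y'=λy, z=hλ:
  y_{n+1} = y_n + z·[4/5·y_n + 1/5·y_{n+1}] ⇒ (1 − 1/5z)y_{n+1} = (1 + 4/5z)y_n
  R(z) = (1 + 4/5z)/(1 − 1/5z).

Need |R(x)|<1, x<0.
x=-1.08: |R|=0.1118
R=−1: 1+4/5x = −1+1/5x ⇒ -3/5x=2 ⇒ x=2/(-3/5)=-3.3333
Confirm numerically:
  x=-3.194: |R|=0.94899 <1
  x=-3.027: |R|=0.88551 <1
  x=-2.926: |R|=0.84582 <1
  x=-1.383: |R|=0.08335 <1
  x=-3.782: |R|=1.15327 >1
  x=-3.675: |R|=1.11816 >1
  x=-3.421: |R|=1.03123 >1
Stable set (-3.3333, 0).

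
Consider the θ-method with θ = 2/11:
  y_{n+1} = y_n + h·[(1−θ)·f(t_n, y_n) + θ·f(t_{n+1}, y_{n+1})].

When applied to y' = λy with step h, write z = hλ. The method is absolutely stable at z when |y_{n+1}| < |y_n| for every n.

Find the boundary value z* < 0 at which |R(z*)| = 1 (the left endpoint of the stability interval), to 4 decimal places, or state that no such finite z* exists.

left endpoint -3.1429.

Test eqn y'=λy, z=hλ:
  y_{n+1} = y_n + z·[9/11·y_n + 2/11·y_{n+1}] ⇒ (1 − 2/11z)y_{n+1} = (1 + 9/11z)y_n
  Hence R(z) = (1 + 9/11z)/(1 − 2/11z).

Solve |R(x)|<1 on ℝ⁻.
x=-0.38: |R|=0.6446
R=−1: 1+9/11x = −1+2/11x ⇒ -7/11x=2 ⇒ x=2/(-7/11)=-3.1429
Confirm numerically:
  x=-2.858: |R|=0.88071 <1
  x=-1.643: |R|=0.26508 <1
  x=-1.639: |R|=0.26271 <1
  x=-1.321: |R|=0.06517 <1
  x=-3.666: |R|=1.19976 >1
  x=-3.464: |R|=1.12539 >1
  x=-3.204: |R|=1.02459 >1
Stable set (-3.1429, 0).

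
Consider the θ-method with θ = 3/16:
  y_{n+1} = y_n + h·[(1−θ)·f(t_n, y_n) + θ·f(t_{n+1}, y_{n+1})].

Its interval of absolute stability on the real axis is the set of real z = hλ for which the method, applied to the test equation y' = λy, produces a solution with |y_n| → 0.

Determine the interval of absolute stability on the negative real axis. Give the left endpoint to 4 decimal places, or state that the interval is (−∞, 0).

With y'=λy (z=hλ):
  y_{n+1} = y_n + z·[13/16·y_n + 3/16·y_{n+1}] ⇒ (1 − 3/16z)y_{n+1} = (1 + 13/16z)y_n
  R(z) = (1 + 13/16z)/(1 − 3/16z).

Boundary: |R(x)|=1, x<0.
x=-1.26: |R|=0.0192
R=−1: 1+13/16x = −1+3/16x ⇒ -5/8x=2 ⇒ x=2/(-5/8)=-3.2000
Confirm numerically:
  x=-3.110: |R|=0.96447 <1
  x=-2.395: |R|=0.65279 <1
  x=-1.888: |R|=0.39439 <1
  x=-1.480: |R|=0.15851 <1
  x=-3.337: |R|=1.05267 >1
  x=-3.258: |R|=1.02250 >1
Stable set (-3.2000, 0).

z∈(-3.2000,0).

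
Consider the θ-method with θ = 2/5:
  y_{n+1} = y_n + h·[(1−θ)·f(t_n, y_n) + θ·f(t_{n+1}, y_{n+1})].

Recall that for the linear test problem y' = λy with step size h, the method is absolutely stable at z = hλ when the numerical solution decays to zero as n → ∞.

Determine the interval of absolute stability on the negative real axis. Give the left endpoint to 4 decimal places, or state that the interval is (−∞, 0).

z∈(-10.0000,0).

Set f=λy, z=hλ:
  y_{n+1} = y_n + z·[3/5·y_n + 2/5·y_{n+1}] ⇒ (1 − 2/5z)y_{n+1} = (1 + 3/5z)y_n
  ⇒ R(z) = (1 + 3/5z)/(1 − 2/5z).

Boundary: |R(x)|=1, x<0.
x=-1.02: |R|=0.2756
R=−1: 1+3/5x = −1+2/5x ⇒ -1/5x=2 ⇒ x=2/(-1/5)=-10.0000
Confirm numerically:
  x=-8.318: |R|=0.92226 <1
  x=-7.867: |R|=0.89713 <1
  x=-5.557: |R|=0.72428 <1
  x=-10.553: |R|=1.02118 >1
  x=-10.306: |R|=1.01195 >1
  x=-10.188: |R|=1.00741 >1
Interval (-10.0000, 0).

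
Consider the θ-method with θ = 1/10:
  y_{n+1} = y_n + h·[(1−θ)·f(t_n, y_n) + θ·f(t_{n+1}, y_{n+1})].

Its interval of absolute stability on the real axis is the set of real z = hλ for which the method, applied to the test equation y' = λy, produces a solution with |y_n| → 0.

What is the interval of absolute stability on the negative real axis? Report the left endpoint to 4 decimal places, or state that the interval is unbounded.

With y'=λy (z=hλ):
  y_{n+1} = y_n + z·[9/10·y_n + 1/10·y_{n+1}] ⇒ (1 − 1/10z)y_{n+1} = (1 + 9/10z)y_n
  Hence R(z) = (1 + 9/10z)/(1 − 1/10z).

Solve |R(x)|<1 on ℝ⁻.
x=-0.5: |R|=0.5238
R=−1: 1+9/10x = −1+1/10x ⇒ -4/5x=2 ⇒ x=2/(-4/5)=-2.5000
Confirm numerically:
  x=-1.721: |R|=0.46830 <1
  x=-1.642: |R|=0.41041 <1
  x=-1.212: |R|=0.08098 <1
  x=-2.841: |R|=1.21244 >1
  x=-2.648: |R|=1.09361 >1
  x=-2.643: |R|=1.09048 >1
So |R|<1 on (-2.5000, 0).

z∈(-2.5000,0).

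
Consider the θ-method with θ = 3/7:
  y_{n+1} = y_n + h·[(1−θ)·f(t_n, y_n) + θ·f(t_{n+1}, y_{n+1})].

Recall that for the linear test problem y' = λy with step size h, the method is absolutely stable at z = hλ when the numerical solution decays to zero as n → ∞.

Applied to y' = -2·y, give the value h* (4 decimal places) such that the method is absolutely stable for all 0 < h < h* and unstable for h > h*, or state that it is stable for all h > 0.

Set f=λy, z=hλ:
  y_{n+1} = y_n + z·[4/7·y_n + 3/7·y_{n+1}] ⇒ (1 − 3/7z)y_{n+1} = (1 + 4/7z)y_n
  R(z) = (1 + 4/7z)/(1 − 3/7z).

Solve |R(x)|<1 on ℝ⁻.
x=-0.67: |R|=0.4795
R=−1: 1+4/7x = −1+3/7x ⇒ -1/7x=2 ⇒ x=2/(-1/7)=-14.0000
Confirm numerically:
  x=-11.709: |R|=0.94562 <1
  x=-9.141: |R|=0.85884 <1
  x=-6.490: |R|=0.71628 <1
  x=-14.511: |R|=1.01011 >1
  x=-14.310: |R|=1.00621 >1
  x=-14.255: |R|=1.00512 >1
Stable set (-14.0000, 0).

(-14.0000,0); λ=-2 ⇒ h* = (14)/2 = 7.0000.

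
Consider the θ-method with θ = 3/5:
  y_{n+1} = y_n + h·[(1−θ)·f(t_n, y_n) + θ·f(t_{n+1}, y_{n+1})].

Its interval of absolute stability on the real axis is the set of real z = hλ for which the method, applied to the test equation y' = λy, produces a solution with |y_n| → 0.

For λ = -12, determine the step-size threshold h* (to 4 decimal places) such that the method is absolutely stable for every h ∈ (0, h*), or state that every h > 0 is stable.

interval (−∞, 0). Any h>0 works for λ=-12.

Set f=λy, z=hλ:
  y_{n+1} = y_n + z·[2/5·y_n + 3/5·y_{n+1}] ⇒ (1 − 3/5z)y_{n+1} = (1 + 2/5z)y_n
  ⇒ R(z) = (1 + 2/5z)/(1 − 3/5z).

Find x<0 with |R(x)|<1.
x=-0.87: |R|=0.4284
x=-2: |R|=0.0909
x=-10: |R|=0.4286
x=-100: |R|=0.6393
θ=3/5≥1/2 ⇒ |1+2/5x|<|1−3/5x| ∀x<0 ⇒ interval (−∞,0).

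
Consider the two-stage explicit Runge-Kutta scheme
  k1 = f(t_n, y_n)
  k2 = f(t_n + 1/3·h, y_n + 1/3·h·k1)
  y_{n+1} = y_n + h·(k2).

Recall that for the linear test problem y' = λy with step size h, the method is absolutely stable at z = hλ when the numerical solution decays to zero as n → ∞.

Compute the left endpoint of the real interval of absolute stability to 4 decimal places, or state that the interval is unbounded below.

z* = -3.0000.

Set f=λy, z=hλ:
  k1=λy_n ⇒ h·k1=z·y_n;  k2=λ(1+1/3z)y_n ⇒ h·k2=z(1+1/3z)y_n
  y_{n+1}/y_n = 1 + z(1+1/3z) = 1 + z + 1/3z²
  Hence R(z) = 1 + z + 1/3z².

Need |R(x)|<1, x<0.
x=-0.71: |R|=0.4580
R=1: x+1/3x²=0 ⇒ x=−3=-3.0000; min R=1−1/(4·1/3)=0.2500>−1
Confirm numerically:
  x=-2.601: |R|=0.65407 <1
  x=-1.999: |R|=0.33300 <1
  x=-1.988: |R|=0.32938 <1
  x=-1.813: |R|=0.28266 <1
  x=-3.511: |R|=1.59804 >1
  x=-3.235: |R|=1.25341 >1
Stable set (-3.0000, 0).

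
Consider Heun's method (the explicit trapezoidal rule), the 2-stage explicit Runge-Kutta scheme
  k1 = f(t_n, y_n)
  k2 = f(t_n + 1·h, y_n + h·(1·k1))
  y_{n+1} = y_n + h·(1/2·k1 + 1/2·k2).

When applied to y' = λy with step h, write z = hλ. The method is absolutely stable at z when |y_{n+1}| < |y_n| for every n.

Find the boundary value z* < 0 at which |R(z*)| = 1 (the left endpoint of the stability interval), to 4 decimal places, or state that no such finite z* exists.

z* = -2.0000.

Set f=λy, z=hλ:
  order 2, 2-stage ⇒ R(z)=1+z+z^2/2
  (e.g. R(-0.71)=0.54205, |R|=0.54205)

Need |R(x)|<1, x<0.
x=-0.71: |R|=0.5421
|R(-1.94)|=0.9418 |R(-1.21)|=0.5221 |R(-0.64)|=0.5648
Bisect:
  x_lo=-2.7772 |R|=2.0793  x_hi=-0.2220 |R|=0.8026
  mid=-1.49964 |R|=0.62482 →hi
  mid=-2.13844 |R|=1.14802 →lo
  mid=-1.81904 |R|=0.83541 →hi
  mid=-1.97874 |R|=0.97896 →hi
  mid=-2.05859 |R|=1.06030 →lo
  mid=-2.01866 |R|=1.01884 →lo
  mid=-1.99870 |R|=0.99870 →hi
  ...
  [-2.00010,-1.99995] ⇒ x*=-2.0000
So |R|<1 on (-2.0000, 0).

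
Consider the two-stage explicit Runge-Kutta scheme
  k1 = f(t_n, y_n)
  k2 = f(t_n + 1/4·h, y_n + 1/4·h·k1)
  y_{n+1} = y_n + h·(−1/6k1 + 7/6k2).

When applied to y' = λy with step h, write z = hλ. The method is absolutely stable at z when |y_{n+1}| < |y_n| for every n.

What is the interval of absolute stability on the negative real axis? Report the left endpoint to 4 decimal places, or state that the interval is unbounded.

Test eqn y'=λy, z=hλ:
  k1=λy_n ⇒ h·k1=z·y_n;  k2=λ(1+1/4z)y_n ⇒ h·k2=z(1+1/4z)y_n
  y_{n+1}/y_n = 1 − 1/6z + 7/6z(1+1/4z) = 1 + z + 7/24z²
  ⇒ R(z) = 1 + z + 7/24z².

Find x<0 with |R(x)|<1.
x=-0.53: |R|=0.5519
R=1: x+7/24x²=0 ⇒ x=−24/7=-3.4286; min R=1−1/(4·7/24)=0.1429>−1
Confirm numerically:
  x=-2.924: |R|=0.56968 <1
  x=-2.579: |R|=0.36095 <1
  x=-2.125: |R|=0.19206 <1
  x=-3.995: |R|=1.66001 >1
  x=-3.467: |R|=1.03886 >1
Stable set (-3.4286, 0).

z∈(-3.4286,0).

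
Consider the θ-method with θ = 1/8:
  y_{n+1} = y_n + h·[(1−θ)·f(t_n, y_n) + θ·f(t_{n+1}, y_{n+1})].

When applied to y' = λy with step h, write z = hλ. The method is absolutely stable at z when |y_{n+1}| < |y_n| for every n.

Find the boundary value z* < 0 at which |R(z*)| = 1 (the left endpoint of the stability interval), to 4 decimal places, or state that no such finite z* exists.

left endpoint -2.6667.

Set f=λy, z=hλ:
  y_{n+1} = y_n + z·[7/8·y_n + 1/8·y_{n+1}] ⇒ (1 − 1/8z)y_{n+1} = (1 + 7/8z)y_n
  so R(z) = (1 + 7/8z)/(1 − 1/8z).

Find x<0 with |R(x)|<1.
x=-1.61: |R|=0.3403
R=−1: 1+7/8x = −1+1/8x ⇒ -3/4x=2 ⇒ x=2/(-3/4)=-2.6667
Confirm numerically:
  x=-1.858: |R|=0.50781 <1
  x=-1.240: |R|=0.07359 <1
  x=-1.136: |R|=0.00525 <1
  x=-3.201: |R|=1.28622 >1
  x=-2.891: |R|=1.12359 >1
So |R|<1 on (-2.6667, 0).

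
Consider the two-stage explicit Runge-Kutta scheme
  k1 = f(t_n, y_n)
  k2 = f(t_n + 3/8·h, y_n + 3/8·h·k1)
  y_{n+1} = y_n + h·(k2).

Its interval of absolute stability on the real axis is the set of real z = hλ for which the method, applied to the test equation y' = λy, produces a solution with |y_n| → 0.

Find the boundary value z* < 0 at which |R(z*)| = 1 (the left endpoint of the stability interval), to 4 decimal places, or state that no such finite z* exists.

Test eqn y'=λy, z=hλ:
  k1=λy_n ⇒ h·k1=z·y_n;  k2=λ(1+3/8z)y_n ⇒ h·k2=z(1+3/8z)y_n
  y_{n+1}/y_n = 1 + z(1+3/8z) = 1 + z + 3/8z²
  Hence R(z) = 1 + z + 3/8z².

Solve |R(x)|<1 on ℝ⁻.
x=-1.05: |R|=0.3634
R=1: x+3/8x²=0 ⇒ x=−8/3=-2.6667; min R=1−1/(4·3/8)=0.3333>−1
Confirm numerically:
  x=-1.954: |R|=0.47779 <1
  x=-1.516: |R|=0.34585 <1
  x=-1.090: |R|=0.35554 <1
  x=-3.216: |R|=1.66250 >1
  x=-3.057: |R|=1.44747 >1
Stable set (-2.6667, 0).

left endpoint -2.6667.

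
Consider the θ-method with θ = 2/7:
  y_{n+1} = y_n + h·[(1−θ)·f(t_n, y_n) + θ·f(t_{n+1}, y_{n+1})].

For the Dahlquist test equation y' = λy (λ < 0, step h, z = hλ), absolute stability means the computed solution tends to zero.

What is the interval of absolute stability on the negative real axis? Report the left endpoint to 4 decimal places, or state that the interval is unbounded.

Test eqn y'=λy, z=hλ:
  y_{n+1} = y_n + z·[5/7·y_n + 2/7·y_{n+1}] ⇒ (1 − 2/7z)y_{n+1} = (1 + 5/7z)y_n
  R(z) = (1 + 5/7z)/(1 − 2/7z).

Boundary: |R(x)|=1, x<0.
x=-1.1: |R|=0.1630
R=−1: 1+5/7x = −1+2/7x ⇒ -3/7x=2 ⇒ x=2/(-3/7)=-4.6667
Confirm numerically:
  x=-3.494: |R|=0.74850 <1
  x=-3.396: |R|=0.72361 <1
  x=-3.130: |R|=0.65234 <1
  x=-2.822: |R|=0.56232 <1
  x=-4.699: |R|=1.00592 >1
  x=-4.690: |R|=1.00427 >1
Stable set (-4.6667, 0).

(-4.6667, 0).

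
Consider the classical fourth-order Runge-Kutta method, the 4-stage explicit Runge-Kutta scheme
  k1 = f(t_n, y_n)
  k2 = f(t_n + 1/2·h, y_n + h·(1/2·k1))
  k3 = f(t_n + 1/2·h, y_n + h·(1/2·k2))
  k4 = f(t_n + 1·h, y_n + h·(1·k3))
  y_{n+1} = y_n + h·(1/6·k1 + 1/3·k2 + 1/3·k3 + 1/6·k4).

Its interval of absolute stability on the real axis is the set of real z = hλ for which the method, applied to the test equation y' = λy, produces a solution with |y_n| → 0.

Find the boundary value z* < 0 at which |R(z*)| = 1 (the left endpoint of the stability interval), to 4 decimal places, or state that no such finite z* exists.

Test eqn y'=λy, z=hλ:
  order 4, 4-stage ⇒ R(z)=1+z+z^2/2+z^3/6+z^4/24
  (e.g. R(-0.38)=0.68392, |R|=0.68392)

Boundary: |R(x)|=1, x<0.
x=-0.38: |R|=0.6839
|R(-2.45)|=0.6015 |R(-2.35)|=0.5190 |R(-1.44)|=0.2783
Bisect:
  x_lo=-3.6667 |R|=3.3710  x_hi=-0.3894 |R|=0.6776
  mid=-2.02803 |R|=0.34307 →hi
  mid=-2.84736 |R|=1.09767 →lo
  mid=-2.43769 |R|=0.59052 →hi
  mid=-2.64252 |R|=0.80524 →hi
  mid=-2.74494 |R|=0.94084 →hi
  mid=-2.79615 |R|=1.01649 →lo
  mid=-2.77054 |R|=0.97799 →hi
  mid=-2.78335 |R|=0.99707 →hi
  mid=-2.78975 |R|=1.00674 →lo
  ...
  [-2.78535,-2.78515] ⇒ x*=-2.7853
So |R|<1 on (-2.7853, 0).

z* = -2.7853.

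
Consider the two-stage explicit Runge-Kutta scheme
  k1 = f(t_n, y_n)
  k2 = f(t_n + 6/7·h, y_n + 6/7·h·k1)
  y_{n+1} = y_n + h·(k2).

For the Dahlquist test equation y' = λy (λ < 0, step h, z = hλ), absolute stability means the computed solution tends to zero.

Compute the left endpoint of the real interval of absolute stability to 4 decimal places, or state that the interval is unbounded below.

z* = -1.1667.

On y'=λy, z=hλ:
  k1=λy_n ⇒ h·k1=z·y_n;  k2=λ(1+6/7z)y_n ⇒ h·k2=z(1+6/7z)y_n
  y_{n+1}/y_n = 1 + z(1+6/7z) = 1 + z + 6/7z²
  R(z) = 1 + z + 6/7z².

Solve |R(x)|<1 on ℝ⁻.
x=-0.79: |R|=0.7449
R=1: x+6/7x²=0 ⇒ x=−7/6=-1.1667; min R=1−1/(4·6/7)=0.7083>−1
Confirm numerically:
  x=-0.731: |R|=0.72702 <1
  x=-0.597: |R|=0.70849 <1
  x=-0.573: |R|=0.70842 <1
  x=-1.583: |R|=1.56490 >1
  x=-1.498: |R|=1.42543 >1
  x=-1.476: |R|=1.39135 >1
So |R|<1 on (-1.1667, 0).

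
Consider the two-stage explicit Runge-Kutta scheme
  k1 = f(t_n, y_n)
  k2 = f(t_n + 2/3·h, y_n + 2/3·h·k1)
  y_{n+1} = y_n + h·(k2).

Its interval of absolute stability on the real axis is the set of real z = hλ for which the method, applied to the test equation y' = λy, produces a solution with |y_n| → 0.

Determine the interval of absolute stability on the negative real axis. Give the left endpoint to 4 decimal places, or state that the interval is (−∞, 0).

With y'=λy (z=hλ):
  k1=λy_n ⇒ h·k1=z·y_n;  k2=λ(1+2/3z)y_n ⇒ h·k2=z(1+2/3z)y_n
  y_{n+1}/y_n = 1 + z(1+2/3z) = 1 + z + 2/3z²
  Hence R(z) = 1 + z + 2/3z².

Find x<0 with |R(x)|<1.
x=-1.08: |R|=0.6976
R=1: x+2/3x²=0 ⇒ x=−3/2=-1.5000; min R=1−1/(4·2/3)=0.6250>−1
Confirm numerically:
  x=-1.385: |R|=0.89382 <1
  x=-1.122: |R|=0.71726 <1
  x=-1.103: |R|=0.70807 <1
  x=-0.778: |R|=0.62552 <1
  x=-2.019: |R|=1.69857 >1
  x=-1.991: |R|=1.65172 >1
So |R|<1 on (-1.5000, 0).

z∈(-1.5000,0).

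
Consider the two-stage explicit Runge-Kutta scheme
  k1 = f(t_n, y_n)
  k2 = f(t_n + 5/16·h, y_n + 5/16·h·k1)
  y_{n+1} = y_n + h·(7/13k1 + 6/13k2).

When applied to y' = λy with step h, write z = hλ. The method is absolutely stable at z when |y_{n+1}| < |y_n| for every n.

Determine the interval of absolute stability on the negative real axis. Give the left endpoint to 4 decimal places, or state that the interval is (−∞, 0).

(-6.9333, 0).

Set f=λy, z=hλ:
  k1=λy_n ⇒ h·k1=z·y_n;  k2=λ(1+5/16z)y_n ⇒ h·k2=z(1+5/16z)y_n
  y_{n+1}/y_n = 1 + 7/13z + 6/13z(1+5/16z) = 1 + z + 15/104z²
  ⇒ R(z) = 1 + z + 15/104z².

Need |R(x)|<1, x<0.
x=-1.04: |R|=0.1160
R=1: x+15/104x²=0 ⇒ x=−104/15=-6.9333; min R=1−1/(4·15/104)=-0.7333>−1
Confirm numerically:
  x=-6.012: |R|=0.20110 <1
  x=-4.339: |R|=0.62358 <1
  x=-3.686: |R|=0.72639 <1
  x=-2.899: |R|=0.68686 <1
  x=-7.277: |R|=1.36070 >1
  x=-7.245: |R|=1.32568 >1
  x=-7.021: |R|=1.08878 >1
Interval (-6.9333, 0).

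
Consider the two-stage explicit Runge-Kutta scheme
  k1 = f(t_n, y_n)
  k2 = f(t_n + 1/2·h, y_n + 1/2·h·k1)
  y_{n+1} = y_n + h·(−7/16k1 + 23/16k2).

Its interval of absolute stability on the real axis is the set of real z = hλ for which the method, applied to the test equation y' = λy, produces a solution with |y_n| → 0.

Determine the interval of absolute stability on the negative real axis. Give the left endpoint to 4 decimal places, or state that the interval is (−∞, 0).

Test eqn y'=λy, z=hλ:
  k1=λy_n ⇒ h·k1=z·y_n;  k2=λ(1+1/2z)y_n ⇒ h·k2=z(1+1/2z)y_n
  y_{n+1}/y_n = 1 − 7/16z + 23/16z(1+1/2z) = 1 + z + 23/32z²
  ⇒ R(z) = 1 + z + 23/32z².

Solve |R(x)|<1 on ℝ⁻.
x=-0.41: |R|=0.7108
R=1: x+23/32x²=0 ⇒ x=−32/23=-1.3913; min R=1−1/(4·23/32)=0.6522>−1
Confirm numerically:
  x=-1.212: |R|=0.84380 <1
  x=-1.203: |R|=0.83718 <1
  x=-0.634: |R|=0.65491 <1
  x=-1.668: |R|=1.33172 >1
  x=-1.650: |R|=1.30680 >1
Interval (-1.3913, 0).

(-1.3913, 0).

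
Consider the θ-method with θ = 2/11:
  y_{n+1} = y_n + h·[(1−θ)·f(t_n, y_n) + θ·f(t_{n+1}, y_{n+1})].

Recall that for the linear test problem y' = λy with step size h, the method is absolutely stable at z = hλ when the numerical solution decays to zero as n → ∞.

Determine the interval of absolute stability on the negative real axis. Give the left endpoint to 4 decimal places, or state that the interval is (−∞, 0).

Test eqn y'=λy, z=hλ:
  y_{n+1} = y_n + z·[9/11·y_n + 2/11·y_{n+1}] ⇒ (1 − 2/11z)y_{n+1} = (1 + 9/11z)y_n
  ⇒ R(z) = (1 + 9/11z)/(1 − 2/11z).

Need |R(x)|<1, x<0.
x=-1.54: |R|=0.2031
R=−1: 1+9/11x = −1+2/11x ⇒ -7/11x=2 ⇒ x=2/(-7/11)=-3.1429
Confirm numerically:
  x=-2.968: |R|=0.92773 <1
  x=-2.532: |R|=0.73381 <1
  x=-1.858: |R|=0.38883 <1
  x=-1.310: |R|=0.05800 <1
  x=-3.650: |R|=1.19399 >1
  x=-3.351: |R|=1.08231 >1
  x=-3.306: |R|=1.06484 >1
So |R|<1 on (-3.1429, 0).

z∈(-3.1429,0).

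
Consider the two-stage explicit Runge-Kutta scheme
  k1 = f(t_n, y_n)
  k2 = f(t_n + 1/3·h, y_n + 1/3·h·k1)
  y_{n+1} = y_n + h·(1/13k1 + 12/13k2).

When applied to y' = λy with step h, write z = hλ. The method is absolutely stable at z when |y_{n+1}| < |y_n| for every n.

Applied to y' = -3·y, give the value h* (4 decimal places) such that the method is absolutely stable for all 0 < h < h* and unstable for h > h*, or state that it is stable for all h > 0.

With y'=λy (z=hλ):
  k1=λy_n ⇒ h·k1=z·y_n;  k2=λ(1+1/3z)y_n ⇒ h·k2=z(1+1/3z)y_n
  y_{n+1}/y_n = 1 + 1/13z + 12/13z(1+1/3z) = 1 + z + 4/13z²
  ⇒ R(z) = 1 + z + 4/13z².

Need |R(x)|<1, x<0.
x=-0.73: |R|=0.4340
R=1: x+4/13x²=0 ⇒ x=−13/4=-3.2500; min R=1−1/(4·4/13)=0.1875>−1
Confirm numerically:
  x=-2.739: |R|=0.56934 <1
  x=-2.419: |R|=0.38148 <1
  x=-1.899: |R|=0.21060 <1
  x=-3.579: |R|=1.36230 >1
  x=-3.401: |R|=1.15802 >1
  x=-3.312: |R|=1.06318 >1
Stable set (-3.2500, 0).

(-3.2500,0); λ=-3 ⇒ h* = (13/4)/3 = 1.0833.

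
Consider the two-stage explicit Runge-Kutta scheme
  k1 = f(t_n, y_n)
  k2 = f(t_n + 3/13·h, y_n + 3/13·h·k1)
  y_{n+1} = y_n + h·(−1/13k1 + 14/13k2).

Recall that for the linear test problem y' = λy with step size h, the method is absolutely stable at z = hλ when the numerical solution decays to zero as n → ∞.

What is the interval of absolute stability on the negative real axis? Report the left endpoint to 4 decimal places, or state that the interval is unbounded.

Test eqn y'=λy, z=hλ:
  k1=λy_n ⇒ h·k1=z·y_n;  k2=λ(1+3/13z)y_n ⇒ h·k2=z(1+3/13z)y_n
  y_{n+1}/y_n = 1 − 1/13z + 14/13z(1+3/13z) = 1 + z + 42/169z²
  so R(z) = 1 + z + 42/169z².

Need |R(x)|<1, x<0.
x=-0.7: |R|=0.4218
R=1: x+42/169x²=0 ⇒ x=−169/42=-4.0238; min R=1−1/(4·42/169)=-0.0060>−1
Confirm numerically:
  x=-3.598: |R|=0.61925 <1
  x=-2.980: |R|=0.22696 <1
  x=-2.782: |R|=0.14143 <1
  x=-4.583: |R|=1.63690 >1
  x=-4.562: |R|=1.61017 >1
Stable set (-4.0238, 0).

(-4.0238, 0).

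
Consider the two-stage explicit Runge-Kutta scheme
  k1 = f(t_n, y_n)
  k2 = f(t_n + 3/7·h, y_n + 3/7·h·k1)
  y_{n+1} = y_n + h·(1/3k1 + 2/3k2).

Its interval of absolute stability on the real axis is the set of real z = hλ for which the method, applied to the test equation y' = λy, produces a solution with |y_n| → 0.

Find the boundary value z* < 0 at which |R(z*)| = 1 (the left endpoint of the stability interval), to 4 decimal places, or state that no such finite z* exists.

Test eqn y'=λy, z=hλ:
  k1=λy_n ⇒ h·k1=z·y_n;  k2=λ(1+3/7z)y_n ⇒ h·k2=z(1+3/7z)y_n
  y_{n+1}/y_n = 1 + 1/3z + 2/3z(1+3/7z) = 1 + z + 2/7z²
  so R(z) = 1 + z + 2/7z².

Find x<0 with |R(x)|<1.
x=-0.39: |R|=0.6535
R=1: x+2/7x²=0 ⇒ x=−7/2=-3.5000; min R=1−1/(4·2/7)=0.1250>−1
Confirm numerically:
  x=-3.042: |R|=0.60193 <1
  x=-2.884: |R|=0.49242 <1
  x=-2.762: |R|=0.41761 <1
  x=-1.429: |R|=0.15444 <1
  x=-4.075: |R|=1.66946 >1
  x=-3.698: |R|=1.20920 >1
Interval (-3.5000, 0).

z* = -3.5000.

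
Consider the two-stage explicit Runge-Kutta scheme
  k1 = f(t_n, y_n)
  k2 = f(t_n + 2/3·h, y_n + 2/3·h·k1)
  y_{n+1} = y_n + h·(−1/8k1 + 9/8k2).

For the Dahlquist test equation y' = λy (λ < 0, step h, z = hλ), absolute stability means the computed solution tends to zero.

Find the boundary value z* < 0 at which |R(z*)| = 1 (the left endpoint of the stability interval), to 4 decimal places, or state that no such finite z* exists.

left endpoint -1.3333.

With y'=λy (z=hλ):
  k1=λy_n ⇒ h·k1=z·y_n;  k2=λ(1+2/3z)y_n ⇒ h·k2=z(1+2/3z)y_n
  y_{n+1}/y_n = 1 − 1/8z + 9/8z(1+2/3z) = 1 + z + 3/4z²
  ⇒ R(z) = 1 + z + 3/4z².

Boundary: |R(x)|=1, x<0.
x=-0.58: |R|=0.6723
R=1: x+3/4x²=0 ⇒ x=−4/3=-1.3333; min R=1−1/(4·3/4)=0.6667>−1
Confirm numerically:
  x=-1.213: |R|=0.89053 <1
  x=-0.856: |R|=0.69355 <1
  x=-0.587: |R|=0.67143 <1
  x=-1.880: |R|=1.77080 >1
  x=-1.419: |R|=1.09117 >1
  x=-1.395: |R|=1.06452 >1
Stable set (-1.3333, 0).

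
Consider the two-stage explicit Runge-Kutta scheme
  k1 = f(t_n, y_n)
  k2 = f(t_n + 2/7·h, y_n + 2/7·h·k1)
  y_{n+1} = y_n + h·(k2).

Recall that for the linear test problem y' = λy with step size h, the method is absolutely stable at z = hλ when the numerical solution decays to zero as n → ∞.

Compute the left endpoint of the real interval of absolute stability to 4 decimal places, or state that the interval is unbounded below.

Set f=λy, z=hλ:
  k1=λy_n ⇒ h·k1=z·y_n;  k2=λ(1+2/7z)y_n ⇒ h·k2=z(1+2/7z)y_n
  y_{n+1}/y_n = 1 + z(1+2/7z) = 1 + z + 2/7z²
  Hence R(z) = 1 + z + 2/7z².

Boundary: |R(x)|=1, x<0.
x=-0.85: |R|=0.3564
R=1: x+2/7x²=0 ⇒ x=−7/2=-3.5000; min R=1−1/(4·2/7)=0.1250>−1
Confirm numerically:
  x=-3.132: |R|=0.67069 <1
  x=-2.780: |R|=0.42811 <1
  x=-2.331: |R|=0.22145 <1
  x=-1.614: |R|=0.13028 <1
  x=-3.853: |R|=1.38860 >1
  x=-3.681: |R|=1.19036 >1
So |R|<1 on (-3.5000, 0).

z* = -3.5000.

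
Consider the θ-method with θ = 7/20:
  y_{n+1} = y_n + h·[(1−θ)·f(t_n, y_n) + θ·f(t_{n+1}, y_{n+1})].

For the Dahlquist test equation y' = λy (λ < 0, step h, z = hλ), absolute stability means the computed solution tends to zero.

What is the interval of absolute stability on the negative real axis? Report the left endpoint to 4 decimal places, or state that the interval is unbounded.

(-6.6667, 0).

Set f=λy, z=hλ:
  y_{n+1} = y_n + z·[13/20·y_n + 7/20·y_{n+1}] ⇒ (1 − 7/20z)y_{n+1} = (1 + 13/20z)y_n
  so R(z) = (1 + 13/20z)/(1 − 7/20z).

Find x<0 with |R(x)|<1.
x=-1.05: |R|=0.2322
R=−1: 1+13/20x = −1+7/20x ⇒ -3/10x=2 ⇒ x=2/(-3/10)=-6.6667
Confirm numerically:
  x=-5.433: |R|=0.87245 <1
  x=-4.592: |R|=0.76128 <1
  x=-2.891: |R|=0.43699 <1
  x=-7.120: |R|=1.03895 >1
  x=-7.104: |R|=1.03763 >1
  x=-6.975: |R|=1.02688 >1
Interval (-6.6667, 0).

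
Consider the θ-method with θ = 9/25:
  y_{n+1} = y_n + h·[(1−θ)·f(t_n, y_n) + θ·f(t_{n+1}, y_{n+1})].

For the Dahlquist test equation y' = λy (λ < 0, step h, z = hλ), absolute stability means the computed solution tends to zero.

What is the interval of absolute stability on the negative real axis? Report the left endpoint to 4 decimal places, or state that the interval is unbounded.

Test eqn y'=λy, z=hλ:
  y_{n+1} = y_n + z·[16/25·y_n + 9/25·y_{n+1}] ⇒ (1 − 9/25z)y_{n+1} = (1 + 16/25z)y_n
  R(z) = (1 + 16/25z)/(1 − 9/25z).

Solve |R(x)|<1 on ℝ⁻.
x=-1.58: |R|=0.0071
R=−1: 1+16/25x = −1+9/25x ⇒ -7/25x=2 ⇒ x=2/(-7/25)=-7.1429
Confirm numerically:
  x=-5.419: |R|=0.83643 <1
  x=-5.397: |R|=0.83389 <1
  x=-4.914: |R|=0.77462 <1
  x=-4.589: |R|=0.73037 <1
  x=-7.739: |R|=1.04409 >1
  x=-7.724: |R|=1.04304 >1
Stable set (-7.1429, 0).

(-7.1429, 0).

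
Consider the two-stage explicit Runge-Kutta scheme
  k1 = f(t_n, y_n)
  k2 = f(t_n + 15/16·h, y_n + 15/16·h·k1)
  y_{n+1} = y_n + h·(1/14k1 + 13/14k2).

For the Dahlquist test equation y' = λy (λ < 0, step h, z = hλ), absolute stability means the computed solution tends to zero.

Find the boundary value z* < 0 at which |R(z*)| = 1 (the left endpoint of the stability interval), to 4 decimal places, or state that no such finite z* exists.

z* = -1.1487.

With y'=λy (z=hλ):
  k1=λy_n ⇒ h·k1=z·y_n;  k2=λ(1+15/16z)y_n ⇒ h·k2=z(1+15/16z)y_n
  y_{n+1}/y_n = 1 + 1/14z + 13/14z(1+15/16z) = 1 + z + 195/224z²
  R(z) = 1 + z + 195/224z².

Find x<0 with |R(x)|<1.
x=-1.57: |R|=1.5758
R=1: x+195/224x²=0 ⇒ x=−224/195=-1.1487; min R=1−1/(4·195/224)=0.7128>−1
Confirm numerically:
  x=-0.736: |R|=0.73557 <1
  x=-0.680: |R|=0.72254 <1
  x=-0.465: |R|=0.72323 <1
  x=-1.381: |R|=1.27925 >1
  x=-1.180: |R|=1.03213 >1
Interval (-1.1487, 0).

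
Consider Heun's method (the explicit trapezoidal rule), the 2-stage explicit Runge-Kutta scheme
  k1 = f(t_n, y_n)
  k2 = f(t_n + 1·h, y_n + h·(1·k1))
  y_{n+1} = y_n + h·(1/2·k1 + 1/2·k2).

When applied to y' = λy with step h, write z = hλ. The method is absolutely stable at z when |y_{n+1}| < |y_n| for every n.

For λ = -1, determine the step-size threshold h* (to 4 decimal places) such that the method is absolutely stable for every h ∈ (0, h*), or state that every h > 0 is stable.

On y'=λy, z=hλ:
  order 2, 2-stage ⇒ R(z)=1+z+z^2/2
  (e.g. R(-1.19)=0.51805, |R|=0.51805)

Solve |R(x)|<1 on ℝ⁻.
x=-1.19: |R|=0.5181
|R(-2.06)|=1.0618 |R(-1.99)|=0.9900 |R(-0.78)|=0.5242
Bisect:
  x_lo=-2.7127 |R|=1.9667  x_hi=-0.1931 |R|=0.8255
  mid=-1.45294 |R|=0.60258 →hi
  mid=-2.08284 |R|=1.08627 →lo
  mid=-1.76789 |R|=0.79483 →hi
  mid=-1.92536 |R|=0.92815 →hi
  mid=-2.00410 |R|=1.00411 →lo
  mid=-1.96473 |R|=0.96535 →hi
  mid=-1.98441 |R|=0.98454 →hi
  mid=-1.99426 |R|=0.99427 →hi
  mid=-1.99918 |R|=0.99918 →hi
  ...
  [-2.00010,-1.99995] ⇒ x*=-2.0000
Stable set (-2.0000, 0).

(-2.0000,0); λ=-1 ⇒ h* = 2.0000.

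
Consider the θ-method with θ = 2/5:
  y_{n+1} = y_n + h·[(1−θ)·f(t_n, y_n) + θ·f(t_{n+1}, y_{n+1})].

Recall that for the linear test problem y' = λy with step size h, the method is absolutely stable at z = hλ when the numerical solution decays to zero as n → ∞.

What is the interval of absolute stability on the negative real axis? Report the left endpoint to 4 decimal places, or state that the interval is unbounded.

On y'=λy, z=hλ:
  y_{n+1} = y_n + z·[3/5·y_n + 2/5·y_{n+1}] ⇒ (1 − 2/5z)y_{n+1} = (1 + 3/5z)y_n
  so R(z) = (1 + 3/5z)/(1 − 2/5z).

Boundary: |R(x)|=1, x<0.
x=-0.88: |R|=0.3491
R=−1: 1+3/5x = −1+2/5x ⇒ -1/5x=2 ⇒ x=2/(-1/5)=-10.0000
Confirm numerically:
  x=-7.068: |R|=0.84678 <1
  x=-5.134: |R|=0.68129 <1
  x=-4.623: |R|=0.62256 <1
  x=-10.539: |R|=1.02067 >1
  x=-10.375: |R|=1.01456 >1
  x=-10.224: |R|=1.00880 >1
Interval (-10.0000, 0).

z∈(-10.0000,0).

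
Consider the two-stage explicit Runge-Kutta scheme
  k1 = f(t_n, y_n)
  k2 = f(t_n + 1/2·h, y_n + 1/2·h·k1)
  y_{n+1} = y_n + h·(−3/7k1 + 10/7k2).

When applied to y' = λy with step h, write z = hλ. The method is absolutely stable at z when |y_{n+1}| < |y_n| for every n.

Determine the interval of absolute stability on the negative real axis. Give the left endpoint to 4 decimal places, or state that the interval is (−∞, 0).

On y'=λy, z=hλ:
  k1=λy_n ⇒ h·k1=z·y_n;  k2=λ(1+1/2z)y_n ⇒ h·k2=z(1+1/2z)y_n
  y_{n+1}/y_n = 1 − 3/7z + 10/7z(1+1/2z) = 1 + z + 5/7z²
  R(z) = 1 + z + 5/7z².

Need |R(x)|<1, x<0.
x=-0.52: |R|=0.6731
R=1: x+5/7x²=0 ⇒ x=−7/5=-1.4000; min R=1−1/(4·5/7)=0.6500>−1
Confirm numerically:
  x=-1.349: |R|=0.95086 <1
  x=-1.101: |R|=0.76486 <1
  x=-0.820: |R|=0.66029 <1
  x=-0.590: |R|=0.65864 <1
  x=-1.941: |R|=1.75006 >1
  x=-1.790: |R|=1.49864 >1
  x=-1.464: |R|=1.06693 >1
Interval (-1.4000, 0).

z∈(-1.4000,0).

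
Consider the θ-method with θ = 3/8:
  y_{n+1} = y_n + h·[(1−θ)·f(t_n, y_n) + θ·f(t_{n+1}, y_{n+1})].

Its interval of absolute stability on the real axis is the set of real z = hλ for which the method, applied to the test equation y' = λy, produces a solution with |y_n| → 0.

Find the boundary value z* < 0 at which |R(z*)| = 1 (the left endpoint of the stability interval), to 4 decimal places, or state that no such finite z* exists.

left endpoint -8.0000.

Set f=λy, z=hλ:
  y_{n+1} = y_n + z·[5/8·y_n + 3/8·y_{n+1}] ⇒ (1 − 3/8z)y_{n+1} = (1 + 5/8z)y_n
  R(z) = (1 + 5/8z)/(1 − 3/8z).

Solve |R(x)|<1 on ℝ⁻.
x=-0.99: |R|=0.2780
R=−1: 1+5/8x = −1+3/8x ⇒ -1/4x=2 ⇒ x=2/(-1/4)=-8.0000
Confirm numerically:
  x=-6.092: |R|=0.85477 <1
  x=-5.782: |R|=0.82498 <1
  x=-3.628: |R|=0.53696 <1
  x=-3.449: |R|=0.50390 <1
  x=-8.369: |R|=1.02229 >1
  x=-8.333: |R|=1.02018 >1
  x=-8.120: |R|=1.00742 >1
Interval (-8.0000, 0).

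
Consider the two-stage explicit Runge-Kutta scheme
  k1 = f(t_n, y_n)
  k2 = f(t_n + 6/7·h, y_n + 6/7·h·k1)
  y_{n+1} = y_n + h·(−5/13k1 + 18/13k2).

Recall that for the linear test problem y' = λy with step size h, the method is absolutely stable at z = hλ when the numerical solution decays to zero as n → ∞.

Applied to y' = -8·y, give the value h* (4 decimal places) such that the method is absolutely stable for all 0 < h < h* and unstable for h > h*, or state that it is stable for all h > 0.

Test eqn y'=λy, z=hλ:
  k1=λy_n ⇒ h·k1=z·y_n;  k2=λ(1+6/7z)y_n ⇒ h·k2=z(1+6/7z)y_n
  y_{n+1}/y_n = 1 − 5/13z + 18/13z(1+6/7z) = 1 + z + 108/91z²
  R(z) = 1 + z + 108/91z².

Boundary: |R(x)|=1, x<0.
x=-1.46: |R|=2.0698
R=1: x+108/91x²=0 ⇒ x=−91/108=-0.8426; min R=1−1/(4·108/91)=0.7894>−1
Confirm numerically:
  x=-0.580: |R|=0.81924 <1
  x=-0.449: |R|=0.79026 <1
  x=-0.355: |R|=0.79457 <1
  x=-1.309: |R|=1.72458 >1
  x=-1.185: |R|=1.48155 >1
So |R|<1 on (-0.8426, 0).

(-0.8426,0); λ=-8 ⇒ h* = (91/108)/8 = 0.1053.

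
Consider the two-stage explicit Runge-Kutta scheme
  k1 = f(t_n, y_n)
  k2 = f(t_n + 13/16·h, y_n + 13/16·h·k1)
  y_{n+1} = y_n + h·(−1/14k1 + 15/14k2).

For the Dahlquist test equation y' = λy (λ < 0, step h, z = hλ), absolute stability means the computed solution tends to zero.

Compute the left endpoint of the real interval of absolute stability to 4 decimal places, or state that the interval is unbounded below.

left endpoint -1.1487.

Set f=λy, z=hλ:
  k1=λy_n ⇒ h·k1=z·y_n;  k2=λ(1+13/16z)y_n ⇒ h·k2=z(1+13/16z)y_n
  y_{n+1}/y_n = 1 − 1/14z + 15/14z(1+13/16z) = 1 + z + 195/224z²
  R(z) = 1 + z + 195/224z².

Need |R(x)|<1, x<0.
x=-1.52: |R|=1.4913
R=1: x+195/224x²=0 ⇒ x=−224/195=-1.1487; min R=1−1/(4·195/224)=0.7128>−1
Confirm numerically:
  x=-0.933: |R|=0.82479 <1
  x=-0.817: |R|=0.76407 <1
  x=-0.790: |R|=0.75330 <1
  x=-0.758: |R|=0.74218 <1
  x=-1.444: |R|=1.37119 >1
  x=-1.417: |R|=1.33094 >1
Stable set (-1.1487, 0).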